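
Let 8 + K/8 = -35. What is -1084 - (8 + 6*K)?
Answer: 972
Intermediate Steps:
K = -344 (K = -64 + 8*(-35) = -64 - 280 = -344)
-1084 - (8 + 6*K) = -1084 - (8 + 6*(-344)) = -1084 - (8 - 2064) = -1084 - 1*(-2056) = -1084 + 2056 = 972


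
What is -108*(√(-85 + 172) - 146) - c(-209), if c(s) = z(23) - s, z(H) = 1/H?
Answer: 357856/23 - 108*√87 ≈ 14552.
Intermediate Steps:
c(s) = 1/23 - s
-108*(√(-85 + 172) - 146) - c(-209) = -108*(√(-85 + 172) - 146) - (1/23 - 1*(-209)) = -108*(√87 - 146) - (1/23 + 209) = -108*(-146 + √87) - 1*4808/23 = (15768 - 108*√87) - 4808/23 = 357856/23 - 108*√87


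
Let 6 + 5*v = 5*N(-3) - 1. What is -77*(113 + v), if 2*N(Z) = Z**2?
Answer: -89397/10 ≈ -8939.7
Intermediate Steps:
N(Z) = Z**2/2
v = 31/10 (v = -6/5 + (5*((1/2)*(-3)**2) - 1)/5 = -6/5 + (5*((1/2)*9) - 1)/5 = -6/5 + (5*(9/2) - 1)/5 = -6/5 + (45/2 - 1)/5 = -6/5 + (1/5)*(43/2) = -6/5 + 43/10 = 31/10 ≈ 3.1000)
-77*(113 + v) = -77*(113 + 31/10) = -77*1161/10 = -89397/10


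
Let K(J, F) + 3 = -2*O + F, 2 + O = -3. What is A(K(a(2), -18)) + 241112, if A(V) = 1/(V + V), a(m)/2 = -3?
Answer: 5304463/22 ≈ 2.4111e+5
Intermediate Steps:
O = -5 (O = -2 - 3 = -5)
a(m) = -6 (a(m) = 2*(-3) = -6)
K(J, F) = 7 + F (K(J, F) = -3 + (-2*(-5) + F) = -3 + (10 + F) = 7 + F)
A(V) = 1/(2*V)
A(K(a(2), -18)) + 241112 = 1/(2*(7 - 18)) + 241112 = (½)/(-11) + 241112 = (½)*(-1/11) + 241112 = -1/22 + 241112 = 5304463/22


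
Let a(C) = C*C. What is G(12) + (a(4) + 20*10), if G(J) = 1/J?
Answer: 2593/12 ≈ 216.08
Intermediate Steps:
a(C) = C²
G(12) + (a(4) + 20*10) = 1/12 + (4² + 20*10) = 1/12 + (16 + 200) = 1/12 + 216 = 2593/12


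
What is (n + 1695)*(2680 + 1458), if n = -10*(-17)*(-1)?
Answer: 6310450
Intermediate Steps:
n = -170 (n = 170*(-1) = -170)
(n + 1695)*(2680 + 1458) = (-170 + 1695)*(2680 + 1458) = 1525*4138 = 6310450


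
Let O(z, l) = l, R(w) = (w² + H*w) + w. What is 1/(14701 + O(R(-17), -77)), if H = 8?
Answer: 1/14624 ≈ 6.8381e-5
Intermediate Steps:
R(w) = w² + 9*w (R(w) = (w² + 8*w) + w = w² + 9*w)
1/(14701 + O(R(-17), -77)) = 1/(14701 - 77) = 1/14624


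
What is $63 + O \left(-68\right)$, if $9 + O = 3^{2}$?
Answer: $63$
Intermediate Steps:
$O = 0$ ($O = -9 + 3^{2} = -9 + 9 = 0$)
$63 + O \left(-68\right) = 63 + 0 \left(-68\right) = 63 + 0 = 63$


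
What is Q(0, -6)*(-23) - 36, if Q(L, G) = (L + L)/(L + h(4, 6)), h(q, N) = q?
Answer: -36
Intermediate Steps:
Q(L, G) = 2*L/(4 + L) (Q(L, G) = (L + L)/(L + 4) = (2*L)/(4 + L) = 2*L/(4 + L))
Q(0, -6)*(-23) - 36 = (2*0/(4 + 0))*(-23) - 36 = (2*0/4)*(-23) - 36 = (2*0*(1/4))*(-23) - 36 = 0*(-23) - 36 = 0 - 36 = -36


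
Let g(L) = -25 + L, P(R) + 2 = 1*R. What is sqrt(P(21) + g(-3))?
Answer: 3*I ≈ 3.0*I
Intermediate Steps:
P(R) = -2 + R (P(R) = -2 + 1*R = -2 + R)
sqrt(P(21) + g(-3)) = sqrt((-2 + 21) + (-25 - 3)) = sqrt(19 - 28) = sqrt(-9) = 3*I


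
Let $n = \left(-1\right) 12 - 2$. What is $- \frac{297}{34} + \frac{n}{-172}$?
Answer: $- \frac{6326}{731} \approx -8.6539$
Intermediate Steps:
$n = -14$ ($n = -12 - 2 = -14$)
$- \frac{297}{34} + \frac{n}{-172} = - \frac{297}{34} - \frac{14}{-172} = \left(-297\right) \frac{1}{34} - - \frac{7}{86} = - \frac{297}{34} + \frac{7}{86} = - \frac{6326}{731}$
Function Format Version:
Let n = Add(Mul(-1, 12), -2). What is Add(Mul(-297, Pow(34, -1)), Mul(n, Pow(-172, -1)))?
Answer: Rational(-6326, 731) ≈ -8.6539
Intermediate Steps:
n = -14 (n = Add(-12, -2) = -14)
Add(Mul(-297, Pow(34, -1)), Mul(n, Pow(-172, -1))) = Add(Mul(-297, Pow(34, -1)), Mul(-14, Pow(-172, -1))) = Add(Mul(-297, Rational(1, 34)), Mul(-14, Rational(-1, 172))) = Add(Rational(-297, 34), Rational(7, 86)) = Rational(-6326, 731)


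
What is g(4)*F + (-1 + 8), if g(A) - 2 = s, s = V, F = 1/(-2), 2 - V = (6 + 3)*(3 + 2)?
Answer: 55/2 ≈ 27.500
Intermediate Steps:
V = -43 (V = 2 - (6 + 3)*(3 + 2) = 2 - 9*5 = 2 - 1*45 = 2 - 45 = -43)
F = -1/2 ≈ -0.50000
s = -43
g(A) = -41 (g(A) = 2 - 43 = -41)
g(4)*F + (-1 + 8) = -41*(-1/2) + (-1 + 8) = 41/2 + 7 = 55/2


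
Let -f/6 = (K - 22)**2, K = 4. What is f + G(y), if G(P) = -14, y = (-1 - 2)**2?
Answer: -1958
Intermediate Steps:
y = 9 (y = (-3)**2 = 9)
f = -1944 (f = -6*(4 - 22)**2 = -6*(-18)**2 = -6*324 = -1944)
f + G(y) = -1944 - 14 = -1958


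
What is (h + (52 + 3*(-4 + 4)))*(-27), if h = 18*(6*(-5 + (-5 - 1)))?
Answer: 30672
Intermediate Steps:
h = -1188 (h = 18*(6*(-5 - 6)) = 18*(6*(-11)) = 18*(-66) = -1188)
(h + (52 + 3*(-4 + 4)))*(-27) = (-1188 + (52 + 3*(-4 + 4)))*(-27) = (-1188 + (52 + 3*0))*(-27) = (-1188 + (52 + 0))*(-27) = (-1188 + 52)*(-27) = -1136*(-27) = 30672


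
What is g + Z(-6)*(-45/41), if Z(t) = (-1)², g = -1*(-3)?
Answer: 78/41 ≈ 1.9024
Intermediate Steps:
g = 3
Z(t) = 1
g + Z(-6)*(-45/41) = 3 + 1*(-45/41) = 3 - 45/41 = 78/41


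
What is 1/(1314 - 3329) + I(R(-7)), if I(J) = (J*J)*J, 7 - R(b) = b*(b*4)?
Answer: -13603807036/2015 ≈ -6.7513e+6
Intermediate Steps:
R(b) = 7 - 4*b² (R(b) = 7 - b*b*4 = 7 - b*4*b = 7 - 4*b²)
I(J) = J³ (I(J) = J²*J = J³)
1/(1314 - 3329) + I(R(-7)) = 1/(1314 - 3329) + (7 - 4*(-7)²)³ = 1/(-2015) + (7 - 4*49)³ = -1/2015 + (7 - 196)³ = -1/2015 + (-189)³ = -1/2015 - 6751269 = -13603807036/2015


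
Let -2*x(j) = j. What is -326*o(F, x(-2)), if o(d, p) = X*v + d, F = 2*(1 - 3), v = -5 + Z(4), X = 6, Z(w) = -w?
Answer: 18908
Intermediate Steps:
x(j) = -j/2
v = -9 (v = -5 - 1*4 = -5 - 4 = -9)
F = -4 (F = 2*(-2) = -4)
o(d, p) = -54 + d (o(d, p) = 6*(-9) + d = -54 + d)
-326*o(F, x(-2)) = -326*(-54 - 4) = -326*(-58) = 18908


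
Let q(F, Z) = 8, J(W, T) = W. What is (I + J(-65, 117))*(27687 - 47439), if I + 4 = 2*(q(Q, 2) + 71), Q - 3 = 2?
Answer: -1757928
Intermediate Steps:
Q = 5 (Q = 3 + 2 = 5)
I = 154 (I = -4 + 2*(8 + 71) = -4 + 2*79 = -4 + 158 = 154)
(I + J(-65, 117))*(27687 - 47439) = (154 - 65)*(27687 - 47439) = 89*(-19752) = -1757928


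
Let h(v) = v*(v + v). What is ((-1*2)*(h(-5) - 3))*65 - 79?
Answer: -6189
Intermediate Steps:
h(v) = 2*v² (h(v) = v*(2*v) = 2*v²)
((-1*2)*(h(-5) - 3))*65 - 79 = ((-1*2)*(2*(-5)² - 3))*65 - 79 = -2*(2*25 - 3)*65 - 79 = -2*(50 - 3)*65 - 79 = -2*47*65 - 79 = -94*65 - 79 = -6110 - 79 = -6189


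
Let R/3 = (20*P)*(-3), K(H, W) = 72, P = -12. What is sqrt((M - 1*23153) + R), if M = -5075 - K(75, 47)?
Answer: 2*I*sqrt(6535) ≈ 161.68*I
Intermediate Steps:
M = -5147 (M = -5075 - 1*72 = -5075 - 72 = -5147)
R = 2160 (R = 3*((20*(-12))*(-3)) = 3*(-240*(-3)) = 3*720 = 2160)
sqrt((M - 1*23153) + R) = sqrt((-5147 - 1*23153) + 2160) = sqrt((-5147 - 23153) + 2160) = sqrt(-28300 + 2160) = sqrt(-26140) = 2*I*sqrt(6535)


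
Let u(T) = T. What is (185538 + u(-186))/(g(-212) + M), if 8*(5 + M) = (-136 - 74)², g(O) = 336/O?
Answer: 19647312/583627 ≈ 33.664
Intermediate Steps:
M = 11015/2 (M = -5 + (-136 - 74)²/8 = -5 + (⅛)*(-210)² = -5 + (⅛)*44100 = -5 + 11025/2 = 11015/2 ≈ 5507.5)
(185538 + u(-186))/(g(-212) + M) = (185538 - 186)/(336/(-212) + 11015/2) = 185352/(336*(-1/212) + 11015/2) = 185352/(-84/53 + 11015/2) = 185352/(583627/106) = 185352*(106/583627) = 19647312/583627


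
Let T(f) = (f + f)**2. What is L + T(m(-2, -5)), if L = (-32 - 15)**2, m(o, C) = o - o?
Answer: 2209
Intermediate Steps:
m(o, C) = 0
T(f) = 4*f**2 (T(f) = (2*f)**2 = 4*f**2)
L = 2209 (L = (-47)**2 = 2209)
L + T(m(-2, -5)) = 2209 + 4*0**2 = 2209 + 4*0 = 2209 + 0 = 2209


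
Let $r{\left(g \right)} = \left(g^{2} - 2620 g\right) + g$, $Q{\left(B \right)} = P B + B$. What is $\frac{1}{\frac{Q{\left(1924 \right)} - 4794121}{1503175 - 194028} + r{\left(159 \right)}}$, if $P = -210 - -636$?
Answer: $- \frac{1309147}{512063730153} \approx -2.5566 \cdot 10^{-6}$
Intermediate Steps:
$P = 426$ ($P = -210 + 636 = 426$)
$Q{\left(B \right)} = 427 B$ ($Q{\left(B \right)} = 426 B + B = 427 B$)
$r{\left(g \right)} = g^{2} - 2619 g$
$\frac{1}{\frac{Q{\left(1924 \right)} - 4794121}{1503175 - 194028} + r{\left(159 \right)}} = \frac{1}{\frac{427 \cdot 1924 - 4794121}{1503175 - 194028} + 159 \left(-2619 + 159\right)} = \frac{1}{\frac{821548 - 4794121}{1309147} + 159 \left(-2460\right)} = \frac{1}{\left(-3972573\right) \frac{1}{1309147} - 391140} = \frac{1}{- \frac{3972573}{1309147} - 391140} = \frac{1}{- \frac{512063730153}{1309147}} = - \frac{1309147}{512063730153}$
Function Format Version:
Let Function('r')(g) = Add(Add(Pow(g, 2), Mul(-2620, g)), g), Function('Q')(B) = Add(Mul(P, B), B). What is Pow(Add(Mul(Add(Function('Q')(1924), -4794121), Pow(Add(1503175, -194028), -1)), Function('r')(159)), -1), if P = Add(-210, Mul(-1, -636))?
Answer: Rational(-1309147, 512063730153) ≈ -2.5566e-6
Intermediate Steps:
P = 426 (P = Add(-210, 636) = 426)
Function('Q')(B) = Mul(427, B) (Function('Q')(B) = Add(Mul(426, B), B) = Mul(427, B))
Function('r')(g) = Add(Pow(g, 2), Mul(-2619, g))
Pow(Add(Mul(Add(Function('Q')(1924), -4794121), Pow(Add(1503175, -194028), -1)), Function('r')(159)), -1) = Pow(Add(Mul(Add(Mul(427, 1924), -4794121), Pow(Add(1503175, -194028), -1)), Mul(159, Add(-2619, 159))), -1) = Pow(Add(Mul(Add(821548, -4794121), Pow(1309147, -1)), Mul(159, -2460)), -1) = Pow(Add(Mul(-3972573, Rational(1, 1309147)), -391140), -1) = Pow(Add(Rational(-3972573, 1309147), -391140), -1) = Pow(Rational(-512063730153, 1309147), -1) = Rational(-1309147, 512063730153)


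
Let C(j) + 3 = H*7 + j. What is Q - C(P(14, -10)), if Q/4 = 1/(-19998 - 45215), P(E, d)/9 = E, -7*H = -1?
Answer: -8086416/65213 ≈ -124.00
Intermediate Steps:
H = ⅐ (H = -⅐*(-1) = ⅐ ≈ 0.14286)
P(E, d) = 9*E
C(j) = -2 + j (C(j) = -3 + ((⅐)*7 + j) = -3 + (1 + j) = -2 + j)
Q = -4/65213 (Q = 4/(-19998 - 45215) = 4/(-65213) = 4*(-1/65213) = -4/65213 ≈ -6.1337e-5)
Q - C(P(14, -10)) = -4/65213 - (-2 + 9*14) = -4/65213 - (-2 + 126) = -4/65213 - 1*124 = -4/65213 - 124 = -8086416/65213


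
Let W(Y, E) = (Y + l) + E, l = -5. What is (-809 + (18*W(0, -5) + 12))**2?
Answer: 954529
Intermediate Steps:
W(Y, E) = -5 + E + Y (W(Y, E) = (Y - 5) + E = (-5 + Y) + E = -5 + E + Y)
(-809 + (18*W(0, -5) + 12))**2 = (-809 + (18*(-5 - 5 + 0) + 12))**2 = (-809 + (18*(-10) + 12))**2 = (-809 + (-180 + 12))**2 = (-809 - 168)**2 = (-977)**2 = 954529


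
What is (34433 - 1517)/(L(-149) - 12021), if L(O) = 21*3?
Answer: -5486/1993 ≈ -2.7526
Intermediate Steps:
L(O) = 63
(34433 - 1517)/(L(-149) - 12021) = (34433 - 1517)/(63 - 12021) = 32916/(-11958) = 32916*(-1/11958) = -5486/1993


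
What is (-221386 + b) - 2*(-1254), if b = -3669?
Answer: -222547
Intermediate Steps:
(-221386 + b) - 2*(-1254) = (-221386 - 3669) - 2*(-1254) = -225055 + 2508 = -222547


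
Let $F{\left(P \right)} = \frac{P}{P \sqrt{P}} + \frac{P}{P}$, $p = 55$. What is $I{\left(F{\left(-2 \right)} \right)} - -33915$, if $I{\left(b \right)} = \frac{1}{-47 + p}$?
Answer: $\frac{271321}{8} \approx 33915.0$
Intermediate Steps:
$F{\left(P \right)} = 1 + \frac{1}{\sqrt{P}}$ ($F{\left(P \right)} = \frac{P}{P^{\frac{3}{2}}} + 1 = \frac{1}{\sqrt{P}} + 1 = 1 + \frac{1}{\sqrt{P}}$)
$I{\left(b \right)} = \frac{1}{8}$ ($I{\left(b \right)} = \frac{1}{-47 + 55} = \frac{1}{8}$)
$I{\left(F{\left(-2 \right)} \right)} - -33915 = \frac{1}{8} - -33915 = \frac{1}{8} + 33915 = \frac{271321}{8}$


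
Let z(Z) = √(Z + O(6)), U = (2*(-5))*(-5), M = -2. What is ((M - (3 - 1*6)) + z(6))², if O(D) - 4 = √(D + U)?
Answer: (1 + √2*√(5 + √14))² ≈ 26.846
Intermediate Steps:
U = 50 (U = -10*(-5) = 50)
O(D) = 4 + √(50 + D) (O(D) = 4 + √(D + 50) = 4 + √(50 + D))
z(Z) = √(4 + Z + 2*√14) (z(Z) = √(Z + (4 + √(50 + 6))) = √(Z + (4 + √56)) = √(Z + (4 + 2*√14)) = √(4 + Z + 2*√14))
((M - (3 - 1*6)) + z(6))² = ((-2 - (3 - 1*6)) + √(4 + 6 + 2*√14))² = ((-2 - (3 - 6)) + √(10 + 2*√14))² = ((-2 - 1*(-3)) + √(10 + 2*√14))² = ((-2 + 3) + √(10 + 2*√14))² = (1 + √(10 + 2*√14))²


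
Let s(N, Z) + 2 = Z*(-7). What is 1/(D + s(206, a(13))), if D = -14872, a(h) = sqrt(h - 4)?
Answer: -1/14895 ≈ -6.7137e-5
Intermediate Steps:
a(h) = sqrt(-4 + h)
s(N, Z) = -2 - 7*Z (s(N, Z) = -2 + Z*(-7) = -2 - 7*Z)
1/(D + s(206, a(13))) = 1/(-14872 + (-2 - 7*sqrt(-4 + 13))) = 1/(-14872 + (-2 - 7*sqrt(9))) = 1/(-14872 + (-2 - 7*3)) = 1/(-14872 + (-2 - 21)) = 1/(-14872 - 23) = 1/(-14895) = -1/14895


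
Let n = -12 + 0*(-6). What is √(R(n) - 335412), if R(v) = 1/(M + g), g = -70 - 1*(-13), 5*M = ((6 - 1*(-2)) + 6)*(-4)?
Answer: I*√39002044477/341 ≈ 579.15*I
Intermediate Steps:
M = -56/5 (M = (((6 - 1*(-2)) + 6)*(-4))/5 = (((6 + 2) + 6)*(-4))/5 = ((8 + 6)*(-4))/5 = (14*(-4))/5 = (⅕)*(-56) = -56/5 ≈ -11.200)
g = -57 (g = -70 + 13 = -57)
n = -12 (n = -12 + 0 = -12)
R(v) = -5/341 (R(v) = 1/(-56/5 - 57) = 1/(-341/5) = -5/341)
√(R(n) - 335412) = √(-5/341 - 335412) = √(-114375497/341) = I*√39002044477/341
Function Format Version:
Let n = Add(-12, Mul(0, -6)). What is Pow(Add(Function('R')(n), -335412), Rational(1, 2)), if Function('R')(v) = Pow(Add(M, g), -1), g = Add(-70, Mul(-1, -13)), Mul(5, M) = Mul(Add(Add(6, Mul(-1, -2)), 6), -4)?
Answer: Mul(Rational(1, 341), I, Pow(39002044477, Rational(1, 2))) ≈ Mul(579.15, I)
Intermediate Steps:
M = Rational(-56, 5) (M = Mul(Rational(1, 5), Mul(Add(Add(6, Mul(-1, -2)), 6), -4)) = Mul(Rational(1, 5), Mul(Add(Add(6, 2), 6), -4)) = Mul(Rational(1, 5), Mul(Add(8, 6), -4)) = Mul(Rational(1, 5), Mul(14, -4)) = Mul(Rational(1, 5), -56) = Rational(-56, 5) ≈ -11.200)
g = -57 (g = Add(-70, 13) = -57)
n = -12 (n = Add(-12, 0) = -12)
Function('R')(v) = Rational(-5, 341) (Function('R')(v) = Pow(Add(Rational(-56, 5), -57), -1) = Pow(Rational(-341, 5), -1) = Rational(-5, 341))
Pow(Add(Function('R')(n), -335412), Rational(1, 2)) = Pow(Add(Rational(-5, 341), -335412), Rational(1, 2)) = Pow(Rational(-114375497, 341), Rational(1, 2)) = Mul(Rational(1, 341), I, Pow(39002044477, Rational(1, 2)))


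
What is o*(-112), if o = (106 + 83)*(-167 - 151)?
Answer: 6731424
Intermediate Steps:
o = -60102 (o = 189*(-318) = -60102)
o*(-112) = -60102*(-112) = 6731424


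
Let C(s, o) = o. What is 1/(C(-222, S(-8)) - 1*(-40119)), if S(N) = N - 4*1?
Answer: 1/40107 ≈ 2.4933e-5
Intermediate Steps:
S(N) = -4 + N (S(N) = N - 4 = -4 + N)
1/(C(-222, S(-8)) - 1*(-40119)) = 1/((-4 - 8) - 1*(-40119)) = 1/(-12 + 40119) = 1/40107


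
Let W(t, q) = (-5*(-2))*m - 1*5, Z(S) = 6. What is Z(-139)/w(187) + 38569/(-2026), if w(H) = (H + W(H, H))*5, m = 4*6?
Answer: -40684217/2137430 ≈ -19.034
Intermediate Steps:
m = 24
W(t, q) = 235 (W(t, q) = -5*(-2)*24 - 1*5 = 10*24 - 5 = 240 - 5 = 235)
w(H) = 1175 + 5*H (w(H) = (H + 235)*5 = (235 + H)*5 = 1175 + 5*H)
Z(-139)/w(187) + 38569/(-2026) = 6/(1175 + 5*187) + 38569/(-2026) = 6/(1175 + 935) + 38569*(-1/2026) = 6/2110 - 38569/2026 = 6*(1/2110) - 38569/2026 = 3/1055 - 38569/2026 = -40684217/2137430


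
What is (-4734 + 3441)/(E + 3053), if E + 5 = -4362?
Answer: 431/438 ≈ 0.98402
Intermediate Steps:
E = -4367 (E = -5 - 4362 = -4367)
(-4734 + 3441)/(E + 3053) = (-4734 + 3441)/(-4367 + 3053) = -1293/(-1314) = -1293*(-1/1314) = 431/438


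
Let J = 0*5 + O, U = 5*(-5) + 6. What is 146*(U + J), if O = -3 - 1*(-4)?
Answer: -2628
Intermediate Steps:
U = -19 (U = -25 + 6 = -19)
O = 1 (O = -3 + 4 = 1)
J = 1 (J = 0*5 + 1 = 0 + 1 = 1)
146*(U + J) = 146*(-19 + 1) = 146*(-18) = -2628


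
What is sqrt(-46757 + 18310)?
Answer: I*sqrt(28447) ≈ 168.66*I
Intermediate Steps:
sqrt(-46757 + 18310) = sqrt(-28447) = I*sqrt(28447)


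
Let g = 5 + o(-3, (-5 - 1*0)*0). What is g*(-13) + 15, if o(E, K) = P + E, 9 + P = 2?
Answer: 80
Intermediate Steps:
P = -7 (P = -9 + 2 = -7)
o(E, K) = -7 + E
g = -5 (g = 5 + (-7 - 3) = 5 - 10 = -5)
g*(-13) + 15 = -5*(-13) + 15 = 65 + 15 = 80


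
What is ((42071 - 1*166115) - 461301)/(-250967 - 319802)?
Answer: 585345/570769 ≈ 1.0255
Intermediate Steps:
((42071 - 1*166115) - 461301)/(-250967 - 319802) = ((42071 - 166115) - 461301)/(-570769) = (-124044 - 461301)*(-1/570769) = -585345*(-1/570769) = 585345/570769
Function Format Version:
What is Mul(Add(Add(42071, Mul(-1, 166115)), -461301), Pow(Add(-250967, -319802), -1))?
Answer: Rational(585345, 570769) ≈ 1.0255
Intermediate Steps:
Mul(Add(Add(42071, Mul(-1, 166115)), -461301), Pow(Add(-250967, -319802), -1)) = Mul(Add(Add(42071, -166115), -461301), Pow(-570769, -1)) = Mul(Add(-124044, -461301), Rational(-1, 570769)) = Mul(-585345, Rational(-1, 570769)) = Rational(585345, 570769)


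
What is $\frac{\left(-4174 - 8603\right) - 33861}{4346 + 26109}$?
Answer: $- \frac{46638}{30455} \approx -1.5314$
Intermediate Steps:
$\frac{\left(-4174 - 8603\right) - 33861}{4346 + 26109} = \frac{-12777 - 33861}{30455} = \left(-46638\right) \frac{1}{30455} = - \frac{46638}{30455}$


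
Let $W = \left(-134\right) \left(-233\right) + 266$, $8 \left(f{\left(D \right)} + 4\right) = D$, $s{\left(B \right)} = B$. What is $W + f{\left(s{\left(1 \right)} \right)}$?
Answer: $\frac{251873}{8} \approx 31484.0$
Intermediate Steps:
$f{\left(D \right)} = -4 + \frac{D}{8}$
$W = 31488$ ($W = 31222 + 266 = 31488$)
$W + f{\left(s{\left(1 \right)} \right)} = 31488 + \left(-4 + \frac{1}{8} \cdot 1\right) = 31488 + \left(-4 + \frac{1}{8}\right) = 31488 - \frac{31}{8} = \frac{251873}{8}$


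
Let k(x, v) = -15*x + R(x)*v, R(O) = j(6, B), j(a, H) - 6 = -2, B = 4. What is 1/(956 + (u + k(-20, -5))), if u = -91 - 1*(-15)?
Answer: 1/1160 ≈ 0.00086207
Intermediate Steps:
j(a, H) = 4 (j(a, H) = 6 - 2 = 4)
R(O) = 4
k(x, v) = -15*x + 4*v
u = -76 (u = -91 + 15 = -76)
1/(956 + (u + k(-20, -5))) = 1/(956 + (-76 + (-15*(-20) + 4*(-5)))) = 1/(956 + (-76 + (300 - 20))) = 1/(956 + (-76 + 280)) = 1/(956 + 204) = 1/1160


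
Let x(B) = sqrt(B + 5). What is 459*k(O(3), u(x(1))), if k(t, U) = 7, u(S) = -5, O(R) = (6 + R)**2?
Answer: 3213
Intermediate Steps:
x(B) = sqrt(5 + B)
459*k(O(3), u(x(1))) = 459*7 = 3213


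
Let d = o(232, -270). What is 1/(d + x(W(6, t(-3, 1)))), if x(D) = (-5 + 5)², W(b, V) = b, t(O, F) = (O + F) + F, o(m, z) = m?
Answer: 1/232 ≈ 0.0043103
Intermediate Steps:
t(O, F) = O + 2*F (t(O, F) = (F + O) + F = O + 2*F)
d = 232
x(D) = 0 (x(D) = 0² = 0)
1/(d + x(W(6, t(-3, 1)))) = 1/(232 + 0) = 1/232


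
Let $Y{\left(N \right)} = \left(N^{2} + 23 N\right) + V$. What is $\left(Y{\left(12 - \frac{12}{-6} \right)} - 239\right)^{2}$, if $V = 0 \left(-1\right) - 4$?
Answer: $75625$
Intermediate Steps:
$V = -4$ ($V = 0 - 4 = -4$)
$Y{\left(N \right)} = -4 + N^{2} + 23 N$ ($Y{\left(N \right)} = \left(N^{2} + 23 N\right) - 4 = -4 + N^{2} + 23 N$)
$\left(Y{\left(12 - \frac{12}{-6} \right)} - 239\right)^{2} = \left(\left(-4 + \left(12 - \frac{12}{-6}\right)^{2} + 23 \left(12 - \frac{12}{-6}\right)\right) - 239\right)^{2} = \left(\left(-4 + \left(12 - 12 \left(- \frac{1}{6}\right)\right)^{2} + 23 \left(12 - 12 \left(- \frac{1}{6}\right)\right)\right) - 239\right)^{2} = \left(\left(-4 + \left(12 - -2\right)^{2} + 23 \left(12 - -2\right)\right) - 239\right)^{2} = \left(\left(-4 + \left(12 + 2\right)^{2} + 23 \left(12 + 2\right)\right) - 239\right)^{2} = \left(\left(-4 + 14^{2} + 23 \cdot 14\right) - 239\right)^{2} = \left(\left(-4 + 196 + 322\right) - 239\right)^{2} = \left(514 - 239\right)^{2} = 275^{2} = 75625$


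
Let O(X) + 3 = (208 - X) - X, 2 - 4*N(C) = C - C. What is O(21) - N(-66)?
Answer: 325/2 ≈ 162.50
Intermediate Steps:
N(C) = ½ (N(C) = ½ - (C - C)/4 = ½ - ¼*0 = ½ + 0 = ½)
O(X) = 205 - 2*X (O(X) = -3 + ((208 - X) - X) = -3 + (208 - 2*X) = 205 - 2*X)
O(21) - N(-66) = (205 - 2*21) - 1*½ = (205 - 42) - ½ = 163 - ½ = 325/2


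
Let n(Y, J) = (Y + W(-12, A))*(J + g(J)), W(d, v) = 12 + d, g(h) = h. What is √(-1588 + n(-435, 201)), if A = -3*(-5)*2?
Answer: I*√176458 ≈ 420.07*I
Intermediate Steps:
A = 30 (A = 15*2 = 30)
n(Y, J) = 2*J*Y (n(Y, J) = (Y + (12 - 12))*(J + J) = (Y + 0)*(2*J) = Y*(2*J) = 2*J*Y)
√(-1588 + n(-435, 201)) = √(-1588 + 2*201*(-435)) = √(-1588 - 174870) = √(-176458) = I*√176458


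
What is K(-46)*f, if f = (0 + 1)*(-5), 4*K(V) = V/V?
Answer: -5/4 ≈ -1.2500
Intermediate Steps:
K(V) = ¼ (K(V) = (V/V)/4 = (¼)*1 = ¼)
f = -5 (f = 1*(-5) = -5)
K(-46)*f = (¼)*(-5) = -5/4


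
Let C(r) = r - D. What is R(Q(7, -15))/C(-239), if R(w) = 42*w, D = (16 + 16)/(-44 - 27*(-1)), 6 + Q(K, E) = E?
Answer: 14994/4031 ≈ 3.7197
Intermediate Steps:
Q(K, E) = -6 + E
D = -32/17 (D = 32/(-44 + 27) = 32/(-17) = 32*(-1/17) = -32/17 ≈ -1.8824)
C(r) = 32/17 + r (C(r) = r - 1*(-32/17) = r + 32/17 = 32/17 + r)
R(Q(7, -15))/C(-239) = (42*(-6 - 15))/(32/17 - 239) = (42*(-21))/(-4031/17) = -882*(-17/4031) = 14994/4031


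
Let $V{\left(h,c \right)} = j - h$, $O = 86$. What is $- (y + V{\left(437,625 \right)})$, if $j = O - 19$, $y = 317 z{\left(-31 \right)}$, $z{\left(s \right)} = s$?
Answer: $10197$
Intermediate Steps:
$y = -9827$ ($y = 317 \left(-31\right) = -9827$)
$j = 67$ ($j = 86 - 19 = 67$)
$V{\left(h,c \right)} = 67 - h$
$- (y + V{\left(437,625 \right)}) = - (-9827 + \left(67 - 437\right)) = - (-9827 - 370) = \left(-1\right) \left(-10197\right) = 10197$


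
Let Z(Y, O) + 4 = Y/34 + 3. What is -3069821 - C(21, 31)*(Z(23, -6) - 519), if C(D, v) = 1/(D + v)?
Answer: -5427425871/1768 ≈ -3.0698e+6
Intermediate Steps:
Z(Y, O) = -1 + Y/34 (Z(Y, O) = -4 + (Y/34 + 3) = -4 + (3 + Y/34) = -1 + Y/34)
-3069821 - C(21, 31)*(Z(23, -6) - 519) = -3069821 - ((-1 + (1/34)*23) - 519)/(21 + 31) = -3069821 - ((-1 + 23/34) - 519)/52 = -3069821 - (-11/34 - 519)/52 = -3069821 - (-17657)/(52*34) = -3069821 - 1*(-17657/1768) = -3069821 + 17657/1768 = -5427425871/1768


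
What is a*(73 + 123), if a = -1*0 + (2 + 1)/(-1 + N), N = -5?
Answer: -98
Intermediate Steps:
a = -1/2 (a = -1*0 + (2 + 1)/(-1 - 5) = 0 + 3/(-6) = 0 + 3*(-1/6) = 0 - 1/2 = -1/2 ≈ -0.50000)
a*(73 + 123) = -(73 + 123)/2 = -1/2*196 = -98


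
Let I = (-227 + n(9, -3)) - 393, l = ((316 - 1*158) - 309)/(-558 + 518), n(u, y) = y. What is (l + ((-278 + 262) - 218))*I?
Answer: 5737207/40 ≈ 1.4343e+5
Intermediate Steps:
l = 151/40 (l = ((316 - 158) - 309)/(-40) = (158 - 309)*(-1/40) = -151*(-1/40) = 151/40 ≈ 3.7750)
I = -623 (I = (-227 - 3) - 393 = -230 - 393 = -623)
(l + ((-278 + 262) - 218))*I = (151/40 + ((-278 + 262) - 218))*(-623) = (151/40 + (-16 - 218))*(-623) = (151/40 - 234)*(-623) = -9209/40*(-623) = 5737207/40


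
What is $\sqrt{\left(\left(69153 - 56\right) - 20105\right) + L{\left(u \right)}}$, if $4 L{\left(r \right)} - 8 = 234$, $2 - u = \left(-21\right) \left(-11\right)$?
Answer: $\frac{\sqrt{196210}}{2} \approx 221.48$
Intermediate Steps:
$u = -229$ ($u = 2 - \left(-21\right) \left(-11\right) = 2 - 231 = -229$)
$L{\left(r \right)} = \frac{121}{2}$ ($L{\left(r \right)} = 2 + \frac{1}{4} \cdot 234 = 2 + \frac{117}{2} = \frac{121}{2}$)
$\sqrt{\left(\left(69153 - 56\right) - 20105\right) + L{\left(u \right)}} = \sqrt{\left(\left(69153 - 56\right) - 20105\right) + \frac{121}{2}} = \sqrt{\left(69097 - 20105\right) + \frac{121}{2}} = \sqrt{48992 + \frac{121}{2}} = \sqrt{\frac{98105}{2}} = \frac{\sqrt{196210}}{2}$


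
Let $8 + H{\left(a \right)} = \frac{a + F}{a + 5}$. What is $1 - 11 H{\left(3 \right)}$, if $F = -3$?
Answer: $89$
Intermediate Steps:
$H{\left(a \right)} = -8 + \frac{-3 + a}{5 + a}$ ($H{\left(a \right)} = -8 + \frac{a - 3}{a + 5} = -8 + \frac{-3 + a}{5 + a}$)
$1 - 11 H{\left(3 \right)} = 1 - 11 \frac{-43 - 21}{5 + 3} = 1 - 11 \frac{-43 - 21}{8} = 1 - 11 \cdot \frac{1}{8} \left(-64\right) = 1 - -88 = 1 + 88 = 89$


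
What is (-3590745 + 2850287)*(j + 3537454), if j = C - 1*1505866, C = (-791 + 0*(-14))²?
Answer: -1967596089202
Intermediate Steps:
C = 625681 (C = (-791 + 0)² = (-791)² = 625681)
j = -880185 (j = 625681 - 1*1505866 = 625681 - 1505866 = -880185)
(-3590745 + 2850287)*(j + 3537454) = (-3590745 + 2850287)*(-880185 + 3537454) = -740458*2657269 = -1967596089202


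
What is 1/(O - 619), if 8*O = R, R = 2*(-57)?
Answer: -4/2533 ≈ -0.0015792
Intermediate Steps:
R = -114
O = -57/4 (O = (⅛)*(-114) = -57/4 ≈ -14.250)
1/(O - 619) = 1/(-57/4 - 619) = 1/(-2533/4) = -4/2533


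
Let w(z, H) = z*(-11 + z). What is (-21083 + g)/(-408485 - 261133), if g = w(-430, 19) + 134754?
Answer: -303301/669618 ≈ -0.45295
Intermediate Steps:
g = 324384 (g = -430*(-11 - 430) + 134754 = -430*(-441) + 134754 = 189630 + 134754 = 324384)
(-21083 + g)/(-408485 - 261133) = (-21083 + 324384)/(-408485 - 261133) = 303301/(-669618) = 303301*(-1/669618) = -303301/669618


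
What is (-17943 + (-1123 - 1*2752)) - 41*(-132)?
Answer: -16406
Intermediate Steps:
(-17943 + (-1123 - 1*2752)) - 41*(-132) = (-17943 + (-1123 - 2752)) + 5412 = (-17943 - 3875) + 5412 = -21818 + 5412 = -16406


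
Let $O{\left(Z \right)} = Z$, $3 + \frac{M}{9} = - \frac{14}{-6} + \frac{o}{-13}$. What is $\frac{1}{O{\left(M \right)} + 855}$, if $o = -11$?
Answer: $\frac{13}{11136} \approx 0.0011674$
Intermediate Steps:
$M = \frac{21}{13}$ ($M = -27 + 9 \left(- \frac{14}{-6} - \frac{11}{-13}\right) = -27 + 9 \left(\left(-14\right) \left(- \frac{1}{6}\right) - - \frac{11}{13}\right) = -27 + 9 \left(\frac{7}{3} + \frac{11}{13}\right) = -27 + 9 \cdot \frac{124}{39} = -27 + \frac{372}{13} = \frac{21}{13} \approx 1.6154$)
$\frac{1}{O{\left(M \right)} + 855} = \frac{1}{\frac{21}{13} + 855} = \frac{1}{\frac{11136}{13}} = \frac{13}{11136}$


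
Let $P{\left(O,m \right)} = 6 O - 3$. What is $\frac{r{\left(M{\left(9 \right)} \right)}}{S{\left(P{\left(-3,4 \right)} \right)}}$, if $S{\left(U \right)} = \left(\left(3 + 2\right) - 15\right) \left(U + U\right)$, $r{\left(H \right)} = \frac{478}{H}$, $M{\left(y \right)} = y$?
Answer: $\frac{239}{1890} \approx 0.12646$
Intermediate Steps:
$P{\left(O,m \right)} = -3 + 6 O$
$S{\left(U \right)} = - 20 U$ ($S{\left(U \right)} = \left(5 - 15\right) 2 U = - 10 \cdot 2 U = - 20 U$)
$\frac{r{\left(M{\left(9 \right)} \right)}}{S{\left(P{\left(-3,4 \right)} \right)}} = \frac{478 \cdot \frac{1}{9}}{\left(-20\right) \left(-3 + 6 \left(-3\right)\right)} = \frac{478 \cdot \frac{1}{9}}{\left(-20\right) \left(-3 - 18\right)} = \frac{478}{9 \left(\left(-20\right) \left(-21\right)\right)} = \frac{478}{9 \cdot 420} = \frac{478}{9} \cdot \frac{1}{420} = \frac{239}{1890}$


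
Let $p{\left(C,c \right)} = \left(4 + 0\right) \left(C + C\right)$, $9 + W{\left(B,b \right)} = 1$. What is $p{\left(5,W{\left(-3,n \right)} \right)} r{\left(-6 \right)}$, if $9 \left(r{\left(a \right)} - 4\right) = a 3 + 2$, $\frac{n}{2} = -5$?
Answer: $\frac{800}{9} \approx 88.889$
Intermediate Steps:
$n = -10$ ($n = 2 \left(-5\right) = -10$)
$W{\left(B,b \right)} = -8$ ($W{\left(B,b \right)} = -9 + 1 = -8$)
$r{\left(a \right)} = \frac{38}{9} + \frac{a}{3}$ ($r{\left(a \right)} = 4 + \frac{a 3 + 2}{9} = 4 + \frac{3 a + 2}{9} = 4 + \frac{2 + 3 a}{9} = 4 + \left(\frac{2}{9} + \frac{a}{3}\right) = \frac{38}{9} + \frac{a}{3}$)
$p{\left(C,c \right)} = 8 C$ ($p{\left(C,c \right)} = 4 \cdot 2 C = 8 C$)
$p{\left(5,W{\left(-3,n \right)} \right)} r{\left(-6 \right)} = 8 \cdot 5 \left(\frac{38}{9} + \frac{1}{3} \left(-6\right)\right) = 40 \left(\frac{38}{9} - 2\right) = 40 \cdot \frac{20}{9} = \frac{800}{9}$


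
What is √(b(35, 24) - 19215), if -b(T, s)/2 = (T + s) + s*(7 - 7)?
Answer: I*√19333 ≈ 139.04*I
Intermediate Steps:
b(T, s) = -2*T - 2*s (b(T, s) = -2*((T + s) + s*(7 - 7)) = -2*((T + s) + s*0) = -2*((T + s) + 0) = -2*(T + s) = -2*T - 2*s)
√(b(35, 24) - 19215) = √((-2*35 - 2*24) - 19215) = √((-70 - 48) - 19215) = √(-118 - 19215) = √(-19333) = I*√19333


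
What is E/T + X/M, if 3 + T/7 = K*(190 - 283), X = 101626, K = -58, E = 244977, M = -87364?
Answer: 2927851711/549475878 ≈ 5.3284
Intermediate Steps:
T = 37737 (T = -21 + 7*(-58*(190 - 283)) = -21 + 7*(-58*(-93)) = -21 + 7*5394 = -21 + 37758 = 37737)
E/T + X/M = 244977/37737 + 101626/(-87364) = 244977*(1/37737) + 101626*(-1/87364) = 81659/12579 - 50813/43682 = 2927851711/549475878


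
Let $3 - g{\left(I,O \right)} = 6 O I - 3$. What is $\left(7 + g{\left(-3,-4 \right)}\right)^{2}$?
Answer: $3481$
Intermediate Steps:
$g{\left(I,O \right)} = 6 - 6 I O$ ($g{\left(I,O \right)} = 3 - \left(6 O I - 3\right) = 3 - \left(6 I O - 3\right) = 3 - \left(-3 + 6 I O\right) = 6 - 6 I O$)
$\left(7 + g{\left(-3,-4 \right)}\right)^{2} = \left(7 + \left(6 - \left(-18\right) \left(-4\right)\right)\right)^{2} = \left(7 + \left(6 - 72\right)\right)^{2} = \left(7 - 66\right)^{2} = \left(-59\right)^{2} = 3481$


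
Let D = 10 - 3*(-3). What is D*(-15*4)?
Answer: -1140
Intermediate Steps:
D = 19 (D = 10 + 9 = 19)
D*(-15*4) = 19*(-15*4) = 19*(-60) = -1140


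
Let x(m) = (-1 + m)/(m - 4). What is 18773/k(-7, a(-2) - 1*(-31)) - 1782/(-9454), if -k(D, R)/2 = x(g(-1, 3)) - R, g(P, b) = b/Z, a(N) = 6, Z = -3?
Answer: 444025961/1730082 ≈ 256.65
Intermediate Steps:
g(P, b) = -b/3 (g(P, b) = b/(-3) = b*(-1/3) = -b/3)
x(m) = (-1 + m)/(-4 + m)
k(D, R) = -4/5 + 2*R (k(D, R) = -2*((-1 - 1/3*3)/(-4 - 1/3*3) - R) = -2*((-1 - 1)/(-4 - 1) - R) = -2*(-2/(-5) - R) = -2*(-1/5*(-2) - R) = -2*(2/5 - R) = -4/5 + 2*R)
18773/k(-7, a(-2) - 1*(-31)) - 1782/(-9454) = 18773/(-4/5 + 2*(6 - 1*(-31))) - 1782/(-9454) = 18773/(-4/5 + 2*(6 + 31)) - 1782*(-1/9454) = 18773/(-4/5 + 2*37) + 891/4727 = 18773/(-4/5 + 74) + 891/4727 = 18773/(366/5) + 891/4727 = 18773*(5/366) + 891/4727 = 93865/366 + 891/4727 = 444025961/1730082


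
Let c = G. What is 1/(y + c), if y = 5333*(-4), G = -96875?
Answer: -1/118207 ≈ -8.4597e-6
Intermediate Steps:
c = -96875
y = -21332
1/(y + c) = 1/(-21332 - 96875) = 1/(-118207) = -1/118207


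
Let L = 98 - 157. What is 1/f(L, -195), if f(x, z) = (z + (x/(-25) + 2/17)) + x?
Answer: -425/106897 ≈ -0.0039758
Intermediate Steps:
L = -59
f(x, z) = 2/17 + z + 24*x/25 (f(x, z) = (z + (x*(-1/25) + 2*(1/17))) + x = (z + (-x/25 + 2/17)) + x = (z + (2/17 - x/25)) + x = (2/17 + z - x/25) + x = 2/17 + z + 24*x/25)
1/f(L, -195) = 1/(2/17 - 195 + (24/25)*(-59)) = 1/(2/17 - 195 - 1416/25) = 1/(-106897/425) = -425/106897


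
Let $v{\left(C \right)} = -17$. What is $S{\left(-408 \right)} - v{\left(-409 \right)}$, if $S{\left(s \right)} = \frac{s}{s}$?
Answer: $18$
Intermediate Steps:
$S{\left(s \right)} = 1$
$S{\left(-408 \right)} - v{\left(-409 \right)} = 1 - -17 = 1 + 17 = 18$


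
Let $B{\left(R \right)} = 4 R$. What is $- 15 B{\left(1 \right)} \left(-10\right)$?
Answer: $600$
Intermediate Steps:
$- 15 B{\left(1 \right)} \left(-10\right) = - 15 \cdot 4 \cdot 1 \left(-10\right) = \left(-15\right) 4 \left(-10\right) = \left(-60\right) \left(-10\right) = 600$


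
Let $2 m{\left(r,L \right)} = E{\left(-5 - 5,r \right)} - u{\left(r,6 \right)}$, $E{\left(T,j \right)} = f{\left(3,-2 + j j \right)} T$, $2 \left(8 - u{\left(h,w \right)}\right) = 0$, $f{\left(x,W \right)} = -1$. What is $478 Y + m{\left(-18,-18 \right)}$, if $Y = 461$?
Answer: $220359$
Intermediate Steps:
$u{\left(h,w \right)} = 8$ ($u{\left(h,w \right)} = 8 - 0 = 8 + 0 = 8$)
$E{\left(T,j \right)} = - T$
$m{\left(r,L \right)} = 1$ ($m{\left(r,L \right)} = \frac{- (-5 - 5) - 8}{2} = \frac{\left(-1\right) \left(-10\right) - 8}{2} = \frac{10 - 8}{2} = \frac{1}{2} \cdot 2 = 1$)
$478 Y + m{\left(-18,-18 \right)} = 478 \cdot 461 + 1 = 220358 + 1 = 220359$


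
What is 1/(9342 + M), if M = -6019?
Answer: 1/3323 ≈ 0.00030093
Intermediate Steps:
1/(9342 + M) = 1/(9342 - 6019) = 1/3323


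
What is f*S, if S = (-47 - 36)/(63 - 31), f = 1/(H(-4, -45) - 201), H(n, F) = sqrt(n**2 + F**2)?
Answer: 16683/1227520 + 83*sqrt(2041)/1227520 ≈ 0.016646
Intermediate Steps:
H(n, F) = sqrt(F**2 + n**2)
f = 1/(-201 + sqrt(2041)) (f = 1/(sqrt((-45)**2 + (-4)**2) - 201) = 1/(sqrt(2025 + 16) - 201) = 1/(sqrt(2041) - 201) = 1/(-201 + sqrt(2041)) ≈ -0.0064176)
S = -83/32 ≈ -2.5938
f*S = (-201/38360 - sqrt(2041)/38360)*(-83/32) = 16683/1227520 + 83*sqrt(2041)/1227520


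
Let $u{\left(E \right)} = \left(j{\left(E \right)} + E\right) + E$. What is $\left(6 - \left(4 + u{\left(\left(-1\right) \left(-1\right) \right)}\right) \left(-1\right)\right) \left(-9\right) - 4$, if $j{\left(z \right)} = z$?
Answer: $-121$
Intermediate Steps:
$u{\left(E \right)} = 3 E$ ($u{\left(E \right)} = \left(E + E\right) + E = 2 E + E = 3 E$)
$\left(6 - \left(4 + u{\left(\left(-1\right) \left(-1\right) \right)}\right) \left(-1\right)\right) \left(-9\right) - 4 = \left(6 - \left(4 + 3 \left(\left(-1\right) \left(-1\right)\right)\right) \left(-1\right)\right) \left(-9\right) - 4 = \left(6 - \left(4 + 3 \cdot 1\right) \left(-1\right)\right) \left(-9\right) - 4 = \left(6 - \left(4 + 3\right) \left(-1\right)\right) \left(-9\right) - 4 = \left(6 - 7 \left(-1\right)\right) \left(-9\right) - 4 = \left(6 - -7\right) \left(-9\right) - 4 = \left(6 + 7\right) \left(-9\right) - 4 = 13 \left(-9\right) - 4 = -117 - 4 = -121$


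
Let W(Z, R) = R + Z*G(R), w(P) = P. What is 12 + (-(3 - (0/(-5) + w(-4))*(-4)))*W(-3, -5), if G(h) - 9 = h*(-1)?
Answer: -599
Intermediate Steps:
G(h) = 9 - h (G(h) = 9 + h*(-1) = 9 - h)
W(Z, R) = R + Z*(9 - R)
12 + (-(3 - (0/(-5) + w(-4))*(-4)))*W(-3, -5) = 12 + (-(3 - (0/(-5) - 4)*(-4)))*(-5 - 1*(-3)*(-9 - 5)) = 12 + (-(3 - (0*(-1/5) - 4)*(-4)))*(-5 - 1*(-3)*(-14)) = 12 + (-(3 - (0 - 4)*(-4)))*(-5 - 42) = 12 - (3 - 1*(-4)*(-4))*(-47) = 12 - (3 + 4*(-4))*(-47) = 12 - (3 - 16)*(-47) = 12 - 1*(-13)*(-47) = 12 + 13*(-47) = 12 - 611 = -599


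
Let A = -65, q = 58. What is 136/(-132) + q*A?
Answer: -124444/33 ≈ -3771.0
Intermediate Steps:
136/(-132) + q*A = 136/(-132) + 58*(-65) = 136*(-1/132) - 3770 = -34/33 - 3770 = -124444/33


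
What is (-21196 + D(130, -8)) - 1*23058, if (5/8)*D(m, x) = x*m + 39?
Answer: -229278/5 ≈ -45856.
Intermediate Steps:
D(m, x) = 312/5 + 8*m*x/5 (D(m, x) = 8*(x*m + 39)/5 = 8*(m*x + 39)/5 = 8*(39 + m*x)/5 = 312/5 + 8*m*x/5)
(-21196 + D(130, -8)) - 1*23058 = (-21196 + (312/5 + (8/5)*130*(-8))) - 1*23058 = (-21196 + (312/5 - 1664)) - 23058 = (-21196 - 8008/5) - 23058 = -113988/5 - 23058 = -229278/5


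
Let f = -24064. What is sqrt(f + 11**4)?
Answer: 3*I*sqrt(1047) ≈ 97.072*I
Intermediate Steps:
sqrt(f + 11**4) = sqrt(-24064 + 11**4) = sqrt(-24064 + 14641) = sqrt(-9423) = 3*I*sqrt(1047)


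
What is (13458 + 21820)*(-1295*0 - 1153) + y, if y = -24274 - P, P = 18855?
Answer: -40718663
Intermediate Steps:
y = -43129 (y = -24274 - 1*18855 = -24274 - 18855 = -43129)
(13458 + 21820)*(-1295*0 - 1153) + y = (13458 + 21820)*(-1295*0 - 1153) - 43129 = 35278*(0 - 1153) - 43129 = 35278*(-1153) - 43129 = -40675534 - 43129 = -40718663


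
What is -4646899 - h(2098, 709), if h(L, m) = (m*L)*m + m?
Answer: -1059272346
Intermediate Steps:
h(L, m) = m + L*m² (h(L, m) = (L*m)*m + m = L*m² + m = m + L*m²)
-4646899 - h(2098, 709) = -4646899 - 709*(1 + 2098*709) = -4646899 - 709*(1 + 1487482) = -4646899 - 709*1487483 = -4646899 - 1*1054625447 = -4646899 - 1054625447 = -1059272346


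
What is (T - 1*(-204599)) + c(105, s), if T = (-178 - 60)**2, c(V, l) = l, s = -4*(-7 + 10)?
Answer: 261231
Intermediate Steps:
s = -12 (s = -4*3 = -12)
T = 56644 (T = (-238)**2 = 56644)
(T - 1*(-204599)) + c(105, s) = (56644 - 1*(-204599)) - 12 = (56644 + 204599) - 12 = 261243 - 12 = 261231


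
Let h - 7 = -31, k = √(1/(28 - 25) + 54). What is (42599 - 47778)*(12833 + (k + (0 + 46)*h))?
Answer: -60744491 - 5179*√489/3 ≈ -6.0783e+7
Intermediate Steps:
k = √489/3 (k = √(1/3 + 54) = √(⅓ + 54) = √(163/3) = √489/3 ≈ 7.3711)
h = -24 (h = 7 - 31 = -24)
(42599 - 47778)*(12833 + (k + (0 + 46)*h)) = (42599 - 47778)*(12833 + (√489/3 + (0 + 46)*(-24))) = -5179*(12833 + (√489/3 + 46*(-24))) = -5179*(12833 + (√489/3 - 1104)) = -5179*(12833 + (-1104 + √489/3)) = -5179*(11729 + √489/3) = -60744491 - 5179*√489/3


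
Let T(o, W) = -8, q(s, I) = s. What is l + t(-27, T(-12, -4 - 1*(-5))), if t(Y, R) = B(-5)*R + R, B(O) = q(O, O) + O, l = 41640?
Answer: 41712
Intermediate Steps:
B(O) = 2*O (B(O) = O + O = 2*O)
t(Y, R) = -9*R (t(Y, R) = (2*(-5))*R + R = -10*R + R = -9*R)
l + t(-27, T(-12, -4 - 1*(-5))) = 41640 - 9*(-8) = 41640 + 72 = 41712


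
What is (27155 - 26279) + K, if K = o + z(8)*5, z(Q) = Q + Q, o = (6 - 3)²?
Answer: 965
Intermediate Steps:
o = 9 (o = 3² = 9)
z(Q) = 2*Q
K = 89 (K = 9 + (2*8)*5 = 9 + 16*5 = 9 + 80 = 89)
(27155 - 26279) + K = (27155 - 26279) + 89 = 876 + 89 = 965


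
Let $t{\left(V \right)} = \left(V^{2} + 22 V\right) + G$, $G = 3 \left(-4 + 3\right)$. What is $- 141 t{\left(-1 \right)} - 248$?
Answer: $3136$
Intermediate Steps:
$G = -3$ ($G = 3 \left(-1\right) = -3$)
$t{\left(V \right)} = -3 + V^{2} + 22 V$ ($t{\left(V \right)} = \left(V^{2} + 22 V\right) - 3 = -3 + V^{2} + 22 V$)
$- 141 t{\left(-1 \right)} - 248 = - 141 \left(-3 + \left(-1\right)^{2} + 22 \left(-1\right)\right) - 248 = - 141 \left(-3 + 1 - 22\right) - 248 = \left(-141\right) \left(-24\right) - 248 = 3384 - 248 = 3136$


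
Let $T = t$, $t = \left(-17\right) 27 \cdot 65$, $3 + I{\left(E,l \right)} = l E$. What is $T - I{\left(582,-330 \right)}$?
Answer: $162228$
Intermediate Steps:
$I{\left(E,l \right)} = -3 + E l$ ($I{\left(E,l \right)} = -3 + l E = -3 + E l$)
$t = -29835$ ($t = \left(-459\right) 65 = -29835$)
$T = -29835$
$T - I{\left(582,-330 \right)} = -29835 - \left(-3 + 582 \left(-330\right)\right) = -29835 - \left(-3 - 192060\right) = -29835 - -192063 = -29835 + 192063 = 162228$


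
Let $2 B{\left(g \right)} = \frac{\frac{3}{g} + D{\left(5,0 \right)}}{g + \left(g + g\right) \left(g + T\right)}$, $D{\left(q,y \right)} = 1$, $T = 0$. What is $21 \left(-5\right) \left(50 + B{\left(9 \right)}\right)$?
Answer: $- \frac{897820}{171} \approx -5250.4$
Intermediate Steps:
$B{\left(g \right)} = \frac{1 + \frac{3}{g}}{2 \left(g + 2 g^{2}\right)}$ ($B{\left(g \right)} = \frac{\left(\frac{3}{g} + 1\right) \frac{1}{g + \left(g + g\right) \left(g + 0\right)}}{2} = \frac{\left(1 + \frac{3}{g}\right) \frac{1}{g + 2 g g}}{2} = \frac{\left(1 + \frac{3}{g}\right) \frac{1}{g + 2 g^{2}}}{2} = \frac{\frac{1}{g + 2 g^{2}} \left(1 + \frac{3}{g}\right)}{2} = \frac{1 + \frac{3}{g}}{2 \left(g + 2 g^{2}\right)}$)
$21 \left(-5\right) \left(50 + B{\left(9 \right)}\right) = 21 \left(-5\right) \left(50 + \frac{3 + 9}{2 \cdot 81 \left(1 + 2 \cdot 9\right)}\right) = - 105 \left(50 + \frac{1}{2} \cdot \frac{1}{81} \frac{1}{1 + 18} \cdot 12\right) = - 105 \left(50 + \frac{1}{2} \cdot \frac{1}{81} \cdot \frac{1}{19} \cdot 12\right) = - 105 \left(50 + \frac{2}{513}\right) = \left(-105\right) \frac{25652}{513} = - \frac{897820}{171}$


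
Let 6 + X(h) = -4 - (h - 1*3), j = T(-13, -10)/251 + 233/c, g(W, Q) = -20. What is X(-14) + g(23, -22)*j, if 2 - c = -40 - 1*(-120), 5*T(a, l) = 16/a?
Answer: 653545/9789 ≈ 66.763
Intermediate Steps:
T(a, l) = 16/(5*a) (T(a, l) = (16/a)/5 = 16/(5*a))
c = -78 (c = 2 - (-40 - 1*(-120)) = 2 - (-40 + 120) = 2 - 1*80 = 2 - 80 = -78)
j = -292511/97890 (j = ((16/5)/(-13))/251 + 233/(-78) = ((16/5)*(-1/13))*(1/251) + 233*(-1/78) = -16/65*1/251 - 233/78 = -16/16315 - 233/78 = -292511/97890 ≈ -2.9882)
X(h) = -7 - h (X(h) = -6 + (-4 - (h - 1*3)) = -6 + (-4 - (h - 3)) = -6 + (-4 - (-3 + h)) = -6 + (-4 + (3 - h)) = -6 + (-1 - h) = -7 - h)
X(-14) + g(23, -22)*j = (-7 - 1*(-14)) - 20*(-292511/97890) = (-7 + 14) + 585022/9789 = 7 + 585022/9789 = 653545/9789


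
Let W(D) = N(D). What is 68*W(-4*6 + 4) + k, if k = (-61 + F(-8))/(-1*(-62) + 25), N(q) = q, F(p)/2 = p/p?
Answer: -118379/87 ≈ -1360.7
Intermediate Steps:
F(p) = 2 (F(p) = 2*(p/p) = 2*1 = 2)
W(D) = D
k = -59/87 (k = (-61 + 2)/(-1*(-62) + 25) = -59/(62 + 25) = -59/87 ≈ -0.67816)
68*W(-4*6 + 4) + k = 68*(-4*6 + 4) - 59/87 = 68*(-24 + 4) - 59/87 = 68*(-20) - 59/87 = -1360 - 59/87 = -118379/87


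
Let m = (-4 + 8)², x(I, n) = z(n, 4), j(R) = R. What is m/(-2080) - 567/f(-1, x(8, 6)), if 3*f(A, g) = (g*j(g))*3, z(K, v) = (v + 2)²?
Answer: -463/1040 ≈ -0.44519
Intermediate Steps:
z(K, v) = (2 + v)²
x(I, n) = 36 (x(I, n) = (2 + 4)² = 6² = 36)
m = 16 (m = 4² = 16)
f(A, g) = g² (f(A, g) = ((g*g)*3)/3 = (g²*3)/3 = (3*g²)/3 = g²)
m/(-2080) - 567/f(-1, x(8, 6)) = 16/(-2080) - 567/(36²) = 16*(-1/2080) - 567/1296 = -1/130 - 567*1/1296 = -1/130 - 7/16 = -463/1040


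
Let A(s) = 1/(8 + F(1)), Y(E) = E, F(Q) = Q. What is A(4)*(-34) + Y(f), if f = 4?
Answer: 2/9 ≈ 0.22222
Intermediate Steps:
A(s) = 1/9 (A(s) = 1/(8 + 1) = 1/9)
A(4)*(-34) + Y(f) = (1/9)*(-34) + 4 = -34/9 + 4 = 2/9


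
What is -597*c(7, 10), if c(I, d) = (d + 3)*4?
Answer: -31044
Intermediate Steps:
c(I, d) = 12 + 4*d (c(I, d) = (3 + d)*4 = 12 + 4*d)
-597*c(7, 10) = -597*(12 + 4*10) = -597*(12 + 40) = -597*52 = -31044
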